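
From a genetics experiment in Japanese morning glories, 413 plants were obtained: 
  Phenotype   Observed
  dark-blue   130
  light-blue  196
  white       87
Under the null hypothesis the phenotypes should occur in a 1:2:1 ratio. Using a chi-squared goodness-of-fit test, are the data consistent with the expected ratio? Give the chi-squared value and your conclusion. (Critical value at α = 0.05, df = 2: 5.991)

Expected counts for N = 413 under a 1:2:1 ratio (total parts = 4):
  dark-blue: 413 × 1/4 = 103.25
  light-blue: 413 × 2/4 = 206.5
  white: 413 × 1/4 = 103.25
χ² = Σ (O − E)² / E
  dark-blue: (130 − 103.25)² / 103.25 = 6.9304
  light-blue: (196 − 206.5)² / 206.5 = 0.5339
  white: (87 − 103.25)² / 103.25 = 2.5575
χ² = 6.9304 + 0.5339 + 2.5575 = 10.0218 ≈ 10.022
Degrees of freedom = 3 − 1 = 2; critical value at α = 0.05 is 5.991.
Since 10.022 > 5.991, we reject the null hypothesis — the data do not fit the 1:2:1 ratio.

10.022; not consistent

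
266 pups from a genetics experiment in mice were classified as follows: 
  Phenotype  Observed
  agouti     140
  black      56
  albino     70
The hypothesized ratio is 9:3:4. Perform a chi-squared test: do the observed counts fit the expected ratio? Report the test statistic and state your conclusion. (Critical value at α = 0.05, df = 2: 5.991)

Under the 9:3:4 hypothesis (Σ ratio = 16, N = 266):
  agouti: 266 × 9/16 = 149.625
  black: 266 × 3/16 = 49.875
  albino: 266 × 4/16 = 66.5
χ² = Σ (O − E)² / E
  agouti: (140 − 149.625)² / 149.625 = 0.6192
  black: (56 − 49.875)² / 49.875 = 0.7522
  albino: (70 − 66.5)² / 66.5 = 0.1842
χ² = 0.6192 + 0.7522 + 0.1842 = 1.5556 ≈ 1.556
Degrees of freedom = 3 − 1 = 2; critical value at α = 0.05 is 5.991.
Since 1.556 < 5.991, we fail to reject the null hypothesis — the data are consistent with the 9:3:4 ratio.

1.556; consistent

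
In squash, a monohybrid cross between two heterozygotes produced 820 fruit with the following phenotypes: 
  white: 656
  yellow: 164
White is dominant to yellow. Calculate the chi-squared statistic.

10.933

For a monohybrid cross between heterozygotes with complete dominance, the expected phenotypic ratio is 3:1.
Expected counts for N = 820 under a 3:1 ratio (total parts = 4):
  white: 820 × 3/4 = 615
  yellow: 820 × 1/4 = 205
χ² = Σ (O − E)² / E
  white: (656 − 615)² / 615 = 2.7333
  yellow: (164 − 205)² / 205 = 8.2000
χ² = 2.7333 + 8.2000 = 10.9333 ≈ 10.933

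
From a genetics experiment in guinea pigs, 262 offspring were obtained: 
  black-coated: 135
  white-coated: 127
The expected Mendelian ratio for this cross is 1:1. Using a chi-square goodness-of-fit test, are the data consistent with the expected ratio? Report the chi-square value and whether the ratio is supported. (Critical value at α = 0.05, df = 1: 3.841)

Under the 1:1 hypothesis (Σ ratio = 2, N = 262):
  black-coated: 262 × 1/2 = 131
  white-coated: 262 × 1/2 = 131
χ² = Σ (O − E)² / E
  black-coated: (135 − 131)² / 131 = 0.1221
  white-coated: (127 − 131)² / 131 = 0.1221
χ² = 0.1221 + 0.1221 = 0.2442 ≈ 0.244
Degrees of freedom = 2 − 1 = 1; critical value at α = 0.05 is 3.841.
Since 0.244 < 3.841, we fail to reject the null hypothesis — the data are consistent with the 1:1 ratio.

0.244; consistent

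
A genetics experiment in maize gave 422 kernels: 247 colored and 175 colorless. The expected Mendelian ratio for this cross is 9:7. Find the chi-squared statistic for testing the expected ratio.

Expected counts for N = 422 under a 9:7 ratio (total parts = 16):
  colored: 422 × 9/16 = 237.375
  colorless: 422 × 7/16 = 184.625
χ² = Σ (O − E)² / E
  colored: (247 − 237.375)² / 237.375 = 0.3903
  colorless: (175 − 184.625)² / 184.625 = 0.5018
χ² = 0.3903 + 0.5018 = 0.8921 ≈ 0.892

0.892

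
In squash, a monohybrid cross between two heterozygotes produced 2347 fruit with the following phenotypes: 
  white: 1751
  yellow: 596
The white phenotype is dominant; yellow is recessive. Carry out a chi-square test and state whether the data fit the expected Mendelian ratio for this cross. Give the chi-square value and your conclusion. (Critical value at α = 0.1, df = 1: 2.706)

For a monohybrid cross between heterozygotes with complete dominance, the expected phenotypic ratio is 3:1.
The 3:1 ratio has 4 parts, so with N = 2347 the expected counts are:
  white: 2347 × 3/4 = 1760.25
  yellow: 2347 × 1/4 = 586.75
χ² = Σ (O − E)² / E
  white: (1751 − 1760.25)² / 1760.25 = 0.0486
  yellow: (596 − 586.75)² / 586.75 = 0.1458
χ² = 0.0486 + 0.1458 = 0.1944 ≈ 0.194
Degrees of freedom = 2 − 1 = 1; critical value at α = 0.1 is 2.706.
Since 0.194 < 2.706, we fail to reject the null hypothesis — the data are consistent with the 3:1 ratio.

0.194; consistent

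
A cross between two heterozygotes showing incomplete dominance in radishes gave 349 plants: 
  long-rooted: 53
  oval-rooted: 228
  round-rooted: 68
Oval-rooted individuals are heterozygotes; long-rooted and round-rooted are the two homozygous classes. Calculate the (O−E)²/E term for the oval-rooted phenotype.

With incomplete dominance, a heterozygote × heterozygote cross gives a 1:2:1 phenotypic ratio.
Expected counts for N = 349 under a 1:2:1 ratio (total parts = 4):
  long-rooted: 349 × 1/4 = 87.25
  oval-rooted: 349 × 2/4 = 174.5
  round-rooted: 349 × 1/4 = 87.25
Contribution of oval-rooted: (228 − 174.5)² / 174.5 = 16.4026

16.403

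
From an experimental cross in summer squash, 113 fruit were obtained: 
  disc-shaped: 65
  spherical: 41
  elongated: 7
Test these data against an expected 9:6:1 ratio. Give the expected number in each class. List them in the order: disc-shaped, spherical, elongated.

Under the 9:6:1 hypothesis (Σ ratio = 16, N = 113):
  disc-shaped: 113 × 9/16 = 63.5625
  spherical: 113 × 6/16 = 42.375
  elongated: 113 × 1/16 = 7.0625

63.5625, 42.375, 7.0625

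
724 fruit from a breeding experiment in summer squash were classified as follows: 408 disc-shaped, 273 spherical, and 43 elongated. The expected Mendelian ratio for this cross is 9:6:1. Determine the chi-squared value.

Under the 9:6:1 hypothesis (Σ ratio = 16, N = 724):
  disc-shaped: 724 × 9/16 = 407.25
  spherical: 724 × 6/16 = 271.5
  elongated: 724 × 1/16 = 45.25
χ² = Σ (O − E)² / E
  disc-shaped: (408 − 407.25)² / 407.25 = 0.0014
  spherical: (273 − 271.5)² / 271.5 = 0.0083
  elongated: (43 − 45.25)² / 45.25 = 0.1119
χ² = 0.0014 + 0.0083 + 0.1119 = 0.1216 ≈ 0.122

0.122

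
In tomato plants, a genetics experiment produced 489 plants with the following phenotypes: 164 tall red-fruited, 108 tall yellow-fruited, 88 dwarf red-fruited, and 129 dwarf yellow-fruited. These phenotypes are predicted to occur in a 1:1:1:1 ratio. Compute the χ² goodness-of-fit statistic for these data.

The 1:1:1:1 ratio has 4 parts, so with N = 489 the expected counts are:
  tall red-fruited: 489 × 1/4 = 122.25
  tall yellow-fruited: 489 × 1/4 = 122.25
  dwarf red-fruited: 489 × 1/4 = 122.25
  dwarf yellow-fruited: 489 × 1/4 = 122.25
χ² = Σ (O − E)² / E
  tall red-fruited: (164 − 122.25)² / 122.25 = 14.2582
  tall yellow-fruited: (108 − 122.25)² / 122.25 = 1.6610
  dwarf red-fruited: (88 − 122.25)² / 122.25 = 9.5956
  dwarf yellow-fruited: (129 − 122.25)² / 122.25 = 0.3727
χ² = 14.2582 + 1.6610 + 9.5956 + 0.3727 = 25.8875 ≈ 25.888

25.888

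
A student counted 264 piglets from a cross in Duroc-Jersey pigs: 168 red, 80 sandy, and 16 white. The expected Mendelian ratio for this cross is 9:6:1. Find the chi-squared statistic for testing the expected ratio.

6.222

The 9:6:1 ratio has 16 parts, so with N = 264 the expected counts are:
  red: 264 × 9/16 = 148.5
  sandy: 264 × 6/16 = 99
  white: 264 × 1/16 = 16.5
χ² = Σ (O − E)² / E
  red: (168 − 148.5)² / 148.5 = 2.5606
  sandy: (80 − 99)² / 99 = 3.6465
  white: (16 − 16.5)² / 16.5 = 0.0152
χ² = 2.5606 + 3.6465 + 0.0152 = 6.2223 ≈ 6.222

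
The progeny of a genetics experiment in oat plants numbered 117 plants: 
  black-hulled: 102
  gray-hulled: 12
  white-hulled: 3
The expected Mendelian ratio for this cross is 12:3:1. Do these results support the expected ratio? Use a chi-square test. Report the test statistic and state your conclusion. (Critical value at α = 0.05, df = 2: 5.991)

9.359; not consistent

Total ratio parts = 16. Expected numbers out of 117:
  black-hulled: 117 × 12/16 = 87.75
  gray-hulled: 117 × 3/16 = 21.9375
  white-hulled: 117 × 1/16 = 7.3125
χ² = Σ (O − E)² / E
  black-hulled: (102 − 87.75)² / 87.75 = 2.3141
  gray-hulled: (12 − 21.9375)² / 21.9375 = 4.5016
  white-hulled: (3 − 7.3125)² / 7.3125 = 2.5433
χ² = 2.3141 + 4.5016 + 2.5433 = 9.359
Degrees of freedom = 3 − 1 = 2; critical value at α = 0.05 is 5.991.
Since 9.359 > 5.991, we reject the null hypothesis — the data do not fit the 12:3:1 ratio.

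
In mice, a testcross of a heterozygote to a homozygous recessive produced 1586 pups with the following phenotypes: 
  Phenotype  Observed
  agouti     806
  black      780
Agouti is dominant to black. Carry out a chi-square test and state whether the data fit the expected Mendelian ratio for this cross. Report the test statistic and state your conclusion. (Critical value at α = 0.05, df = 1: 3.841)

0.426; consistent

A testcross of a heterozygote (Aa × aa) gives a 1:1 phenotypic ratio.
Under the 1:1 hypothesis (Σ ratio = 2, N = 1586):
  agouti: 1586 × 1/2 = 793
  black: 1586 × 1/2 = 793
χ² = Σ (O − E)² / E
  agouti: (806 − 793)² / 793 = 0.2131
  black: (780 − 793)² / 793 = 0.2131
χ² = 0.2131 + 0.2131 = 0.4262 ≈ 0.426
Degrees of freedom = 2 − 1 = 1; critical value at α = 0.05 is 3.841.
Since 0.426 < 3.841, we fail to reject the null hypothesis — the data are consistent with the 1:1 ratio.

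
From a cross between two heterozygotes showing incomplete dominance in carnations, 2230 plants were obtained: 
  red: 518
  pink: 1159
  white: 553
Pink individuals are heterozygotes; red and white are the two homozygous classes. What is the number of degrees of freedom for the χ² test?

2

With incomplete dominance, a heterozygote × heterozygote cross gives a 1:2:1 phenotypic ratio.
A goodness-of-fit test with 3 phenotype classes has df = 3 − 1 = 2.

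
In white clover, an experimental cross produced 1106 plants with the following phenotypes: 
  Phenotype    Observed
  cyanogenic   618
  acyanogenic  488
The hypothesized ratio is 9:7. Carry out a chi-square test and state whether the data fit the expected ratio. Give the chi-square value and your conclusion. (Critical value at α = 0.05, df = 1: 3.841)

0.063; consistent

Total ratio parts = 16. Expected numbers out of 1106:
  cyanogenic: 1106 × 9/16 = 622.125
  acyanogenic: 1106 × 7/16 = 483.875
χ² = Σ (O − E)² / E
  cyanogenic: (618 − 622.125)² / 622.125 = 0.0274
  acyanogenic: (488 − 483.875)² / 483.875 = 0.0352
χ² = 0.0274 + 0.0352 = 0.0626 ≈ 0.063
Degrees of freedom = 2 − 1 = 1; critical value at α = 0.05 is 3.841.
Since 0.063 < 3.841, we fail to reject the null hypothesis — the data are consistent with the 9:7 ratio.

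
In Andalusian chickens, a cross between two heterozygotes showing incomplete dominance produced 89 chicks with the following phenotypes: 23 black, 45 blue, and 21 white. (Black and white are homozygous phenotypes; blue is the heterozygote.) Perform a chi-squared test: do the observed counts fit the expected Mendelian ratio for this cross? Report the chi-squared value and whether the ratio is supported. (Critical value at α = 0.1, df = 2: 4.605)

0.101; consistent

With incomplete dominance, a heterozygote × heterozygote cross gives a 1:2:1 phenotypic ratio.
Total ratio parts = 4. Expected numbers out of 89:
  black: 89 × 1/4 = 22.25
  blue: 89 × 2/4 = 44.5
  white: 89 × 1/4 = 22.25
χ² = Σ (O − E)² / E
  black: (23 − 22.25)² / 22.25 = 0.0253
  blue: (45 − 44.5)² / 44.5 = 0.0056
  white: (21 − 22.25)² / 22.25 = 0.0702
χ² = 0.0253 + 0.0056 + 0.0702 = 0.1011 ≈ 0.101
Degrees of freedom = 3 − 1 = 2; critical value at α = 0.1 is 4.605.
Since 0.101 < 4.605, we fail to reject the null hypothesis — the data are consistent with the 1:2:1 ratio.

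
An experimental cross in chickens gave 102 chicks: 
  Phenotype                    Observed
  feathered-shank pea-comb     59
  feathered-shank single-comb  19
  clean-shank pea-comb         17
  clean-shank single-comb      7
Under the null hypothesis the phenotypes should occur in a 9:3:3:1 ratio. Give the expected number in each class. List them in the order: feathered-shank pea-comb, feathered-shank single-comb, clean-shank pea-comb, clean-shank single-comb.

57.375, 19.125, 19.125, 6.375

Expected counts for N = 102 under a 9:3:3:1 ratio (total parts = 16):
  feathered-shank pea-comb: 102 × 9/16 = 57.375
  feathered-shank single-comb: 102 × 3/16 = 19.125
  clean-shank pea-comb: 102 × 3/16 = 19.125
  clean-shank single-comb: 102 × 1/16 = 6.375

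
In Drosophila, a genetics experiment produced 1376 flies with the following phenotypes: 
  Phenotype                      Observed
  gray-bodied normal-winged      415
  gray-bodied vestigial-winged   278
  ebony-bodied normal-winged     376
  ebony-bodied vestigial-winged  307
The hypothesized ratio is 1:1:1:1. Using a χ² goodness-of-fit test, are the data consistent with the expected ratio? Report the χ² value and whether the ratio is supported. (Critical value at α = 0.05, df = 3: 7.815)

34.273; not consistent

The 1:1:1:1 ratio has 4 parts, so with N = 1376 the expected counts are:
  gray-bodied normal-winged: 1376 × 1/4 = 344
  gray-bodied vestigial-winged: 1376 × 1/4 = 344
  ebony-bodied normal-winged: 1376 × 1/4 = 344
  ebony-bodied vestigial-winged: 1376 × 1/4 = 344
χ² = Σ (O − E)² / E
  gray-bodied normal-winged: (415 − 344)² / 344 = 14.6541
  gray-bodied vestigial-winged: (278 − 344)² / 344 = 12.6628
  ebony-bodied normal-winged: (376 − 344)² / 344 = 2.9767
  ebony-bodied vestigial-winged: (307 − 344)² / 344 = 3.9797
χ² = 14.6541 + 12.6628 + 2.9767 + 3.9797 = 34.2733 ≈ 34.273
Degrees of freedom = 4 − 1 = 3; critical value at α = 0.05 is 7.815.
Since 34.273 > 7.815, we reject the null hypothesis — the data do not fit the 1:1:1:1 ratio.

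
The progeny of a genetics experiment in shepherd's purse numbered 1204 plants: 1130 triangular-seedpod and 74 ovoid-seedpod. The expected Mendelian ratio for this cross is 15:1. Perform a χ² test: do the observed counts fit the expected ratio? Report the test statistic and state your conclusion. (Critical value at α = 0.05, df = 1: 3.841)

The 15:1 ratio has 16 parts, so with N = 1204 the expected counts are:
  triangular-seedpod: 1204 × 15/16 = 1128.75
  ovoid-seedpod: 1204 × 1/16 = 75.25
χ² = Σ (O − E)² / E
  triangular-seedpod: (1130 − 1128.75)² / 1128.75 = 0.0014
  ovoid-seedpod: (74 − 75.25)² / 75.25 = 0.0208
χ² = 0.0014 + 0.0208 = 0.0222 ≈ 0.022
Degrees of freedom = 2 − 1 = 1; critical value at α = 0.05 is 3.841.
Since 0.022 < 3.841, we fail to reject the null hypothesis — the data are consistent with the 15:1 ratio.

0.022; consistent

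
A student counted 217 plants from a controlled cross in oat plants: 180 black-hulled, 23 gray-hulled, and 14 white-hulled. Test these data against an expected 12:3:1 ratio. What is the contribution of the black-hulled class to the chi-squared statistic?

Expected counts for N = 217 under a 12:3:1 ratio (total parts = 16):
  black-hulled: 217 × 12/16 = 162.75
  gray-hulled: 217 × 3/16 = 40.6875
  white-hulled: 217 × 1/16 = 13.5625
Contribution of black-hulled: (180 − 162.75)² / 162.75 = 1.8283

1.828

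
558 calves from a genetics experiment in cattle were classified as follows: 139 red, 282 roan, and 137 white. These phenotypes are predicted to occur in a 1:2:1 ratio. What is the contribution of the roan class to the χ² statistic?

0.032

The 1:2:1 ratio has 4 parts, so with N = 558 the expected counts are:
  red: 558 × 1/4 = 139.5
  roan: 558 × 2/4 = 279
  white: 558 × 1/4 = 139.5
Contribution of roan: (282 − 279)² / 279 = 0.0323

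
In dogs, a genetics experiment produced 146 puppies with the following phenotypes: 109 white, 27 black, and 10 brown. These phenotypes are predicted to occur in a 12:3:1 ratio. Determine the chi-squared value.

The 12:3:1 ratio has 16 parts, so with N = 146 the expected counts are:
  white: 146 × 12/16 = 109.5
  black: 146 × 3/16 = 27.375
  brown: 146 × 1/16 = 9.125
χ² = Σ (O − E)² / E
  white: (109 − 109.5)² / 109.5 = 0.0023
  black: (27 − 27.375)² / 27.375 = 0.0051
  brown: (10 − 9.125)² / 9.125 = 0.0839
χ² = 0.0023 + 0.0051 + 0.0839 = 0.0913 ≈ 0.091

0.091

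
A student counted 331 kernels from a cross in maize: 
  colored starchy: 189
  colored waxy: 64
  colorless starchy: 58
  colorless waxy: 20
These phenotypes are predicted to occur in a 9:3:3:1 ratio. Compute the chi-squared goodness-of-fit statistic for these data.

0.392

Expected counts for N = 331 under a 9:3:3:1 ratio (total parts = 16):
  colored starchy: 331 × 9/16 = 186.1875
  colored waxy: 331 × 3/16 = 62.0625
  colorless starchy: 331 × 3/16 = 62.0625
  colorless waxy: 331 × 1/16 = 20.6875
χ² = Σ (O − E)² / E
  colored starchy: (189 − 186.1875)² / 186.1875 = 0.0425
  colored waxy: (64 − 62.0625)² / 62.0625 = 0.0605
  colorless starchy: (58 − 62.0625)² / 62.0625 = 0.2659
  colorless waxy: (20 − 20.6875)² / 20.6875 = 0.0228
χ² = 0.0425 + 0.0605 + 0.2659 + 0.0228 = 0.3917 ≈ 0.392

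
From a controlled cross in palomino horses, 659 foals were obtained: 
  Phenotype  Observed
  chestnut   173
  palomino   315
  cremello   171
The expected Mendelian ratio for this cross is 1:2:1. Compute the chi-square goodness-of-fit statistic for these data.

1.288

The 1:2:1 ratio has 4 parts, so with N = 659 the expected counts are:
  chestnut: 659 × 1/4 = 164.75
  palomino: 659 × 2/4 = 329.5
  cremello: 659 × 1/4 = 164.75
χ² = Σ (O − E)² / E
  chestnut: (173 − 164.75)² / 164.75 = 0.4131
  palomino: (315 − 329.5)² / 329.5 = 0.6381
  cremello: (171 − 164.75)² / 164.75 = 0.2371
χ² = 0.4131 + 0.6381 + 0.2371 = 1.2883 ≈ 1.288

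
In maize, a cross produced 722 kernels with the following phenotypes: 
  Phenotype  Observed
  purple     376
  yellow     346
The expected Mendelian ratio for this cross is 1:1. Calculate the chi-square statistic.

1.247

Total ratio parts = 2. Expected numbers out of 722:
  purple: 722 × 1/2 = 361
  yellow: 722 × 1/2 = 361
χ² = Σ (O − E)² / E
  purple: (376 − 361)² / 361 = 0.6233
  yellow: (346 − 361)² / 361 = 0.6233
χ² = 0.6233 + 0.6233 = 1.2466 ≈ 1.247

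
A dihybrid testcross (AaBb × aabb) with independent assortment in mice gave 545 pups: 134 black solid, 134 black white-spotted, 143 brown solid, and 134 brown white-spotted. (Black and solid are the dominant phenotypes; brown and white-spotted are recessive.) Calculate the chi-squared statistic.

0.446

A dihybrid testcross with independent assortment gives a 1:1:1:1 ratio.
Total ratio parts = 4. Expected numbers out of 545:
  black solid: 545 × 1/4 = 136.25
  black white-spotted: 545 × 1/4 = 136.25
  brown solid: 545 × 1/4 = 136.25
  brown white-spotted: 545 × 1/4 = 136.25
χ² = Σ (O − E)² / E
  black solid: (134 − 136.25)² / 136.25 = 0.0372
  black white-spotted: (134 − 136.25)² / 136.25 = 0.0372
  brown solid: (143 − 136.25)² / 136.25 = 0.3344
  brown white-spotted: (134 − 136.25)² / 136.25 = 0.0372
χ² = 0.0372 + 0.0372 + 0.3344 + 0.0372 = 0.446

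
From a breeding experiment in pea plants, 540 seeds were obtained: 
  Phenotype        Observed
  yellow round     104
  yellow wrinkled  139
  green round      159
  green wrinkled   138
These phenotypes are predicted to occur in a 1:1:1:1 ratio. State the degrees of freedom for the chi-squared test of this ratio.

3

A goodness-of-fit test with 4 phenotype classes has df = 4 − 1 = 3.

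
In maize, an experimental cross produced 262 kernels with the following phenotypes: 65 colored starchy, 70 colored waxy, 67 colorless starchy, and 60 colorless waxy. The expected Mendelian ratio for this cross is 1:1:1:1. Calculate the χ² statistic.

Under the 1:1:1:1 hypothesis (Σ ratio = 4, N = 262):
  colored starchy: 262 × 1/4 = 65.5
  colored waxy: 262 × 1/4 = 65.5
  colorless starchy: 262 × 1/4 = 65.5
  colorless waxy: 262 × 1/4 = 65.5
χ² = Σ (O − E)² / E
  colored starchy: (65 − 65.5)² / 65.5 = 0.0038
  colored waxy: (70 − 65.5)² / 65.5 = 0.3092
  colorless starchy: (67 − 65.5)² / 65.5 = 0.0344
  colorless waxy: (60 − 65.5)² / 65.5 = 0.4618
χ² = 0.0038 + 0.3092 + 0.0344 + 0.4618 = 0.8092 ≈ 0.809

0.809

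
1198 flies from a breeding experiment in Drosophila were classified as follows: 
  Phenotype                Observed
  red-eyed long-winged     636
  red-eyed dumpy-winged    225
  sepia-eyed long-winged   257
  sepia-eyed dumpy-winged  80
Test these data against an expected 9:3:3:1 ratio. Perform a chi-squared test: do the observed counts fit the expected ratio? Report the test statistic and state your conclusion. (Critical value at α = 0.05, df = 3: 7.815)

Total ratio parts = 16. Expected numbers out of 1198:
  red-eyed long-winged: 1198 × 9/16 = 673.875
  red-eyed dumpy-winged: 1198 × 3/16 = 224.625
  sepia-eyed long-winged: 1198 × 3/16 = 224.625
  sepia-eyed dumpy-winged: 1198 × 1/16 = 74.875
χ² = Σ (O − E)² / E
  red-eyed long-winged: (636 − 673.875)² / 673.875 = 2.1288
  red-eyed dumpy-winged: (225 − 224.625)² / 224.625 = 0.0006
  sepia-eyed long-winged: (257 − 224.625)² / 224.625 = 4.6662
  sepia-eyed dumpy-winged: (80 − 74.875)² / 74.875 = 0.3508
χ² = 2.1288 + 0.0006 + 4.6662 + 0.3508 = 7.1464 ≈ 7.146
Degrees of freedom = 4 − 1 = 3; critical value at α = 0.05 is 7.815.
Since 7.146 < 7.815, we fail to reject the null hypothesis — the data are consistent with the 9:3:3:1 ratio.

7.146; consistent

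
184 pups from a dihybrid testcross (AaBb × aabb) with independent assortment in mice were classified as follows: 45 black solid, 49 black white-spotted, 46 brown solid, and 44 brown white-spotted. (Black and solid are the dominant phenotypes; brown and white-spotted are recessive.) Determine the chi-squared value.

A dihybrid testcross with independent assortment gives a 1:1:1:1 ratio.
Total ratio parts = 4. Expected numbers out of 184:
  black solid: 184 × 1/4 = 46
  black white-spotted: 184 × 1/4 = 46
  brown solid: 184 × 1/4 = 46
  brown white-spotted: 184 × 1/4 = 46
χ² = Σ (O − E)² / E
  black solid: (45 − 46)² / 46 = 0.0217
  black white-spotted: (49 − 46)² / 46 = 0.1957
  brown solid: (46 − 46)² / 46 = 0.0000
  brown white-spotted: (44 − 46)² / 46 = 0.0870
χ² = 0.0217 + 0.1957 + 0.0000 + 0.0870 = 0.3044 ≈ 0.304

0.304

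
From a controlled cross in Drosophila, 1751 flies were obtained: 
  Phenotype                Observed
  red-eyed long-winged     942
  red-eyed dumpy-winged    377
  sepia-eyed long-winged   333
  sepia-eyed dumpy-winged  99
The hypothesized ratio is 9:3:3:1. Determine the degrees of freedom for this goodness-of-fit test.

3

A goodness-of-fit test with 4 phenotype classes has df = 4 − 1 = 3.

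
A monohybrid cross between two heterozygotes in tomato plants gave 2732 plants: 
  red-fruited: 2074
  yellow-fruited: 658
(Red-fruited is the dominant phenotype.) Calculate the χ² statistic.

For a monohybrid cross between heterozygotes with complete dominance, the expected phenotypic ratio is 3:1.
The 3:1 ratio has 4 parts, so with N = 2732 the expected counts are:
  red-fruited: 2732 × 3/4 = 2049
  yellow-fruited: 2732 × 1/4 = 683
χ² = Σ (O − E)² / E
  red-fruited: (2074 − 2049)² / 2049 = 0.3050
  yellow-fruited: (658 − 683)² / 683 = 0.9151
χ² = 0.3050 + 0.9151 = 1.2201 ≈ 1.220

1.220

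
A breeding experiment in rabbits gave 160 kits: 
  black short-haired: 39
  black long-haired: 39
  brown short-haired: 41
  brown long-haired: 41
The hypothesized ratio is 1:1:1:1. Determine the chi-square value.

0.100

The 1:1:1:1 ratio has 4 parts, so with N = 160 the expected counts are:
  black short-haired: 160 × 1/4 = 40
  black long-haired: 160 × 1/4 = 40
  brown short-haired: 160 × 1/4 = 40
  brown long-haired: 160 × 1/4 = 40
χ² = Σ (O − E)² / E
  black short-haired: (39 − 40)² / 40 = 0.0250
  black long-haired: (39 − 40)² / 40 = 0.0250
  brown short-haired: (41 − 40)² / 40 = 0.0250
  brown long-haired: (41 − 40)² / 40 = 0.0250
χ² = 0.0250 + 0.0250 + 0.0250 + 0.0250 = 0.100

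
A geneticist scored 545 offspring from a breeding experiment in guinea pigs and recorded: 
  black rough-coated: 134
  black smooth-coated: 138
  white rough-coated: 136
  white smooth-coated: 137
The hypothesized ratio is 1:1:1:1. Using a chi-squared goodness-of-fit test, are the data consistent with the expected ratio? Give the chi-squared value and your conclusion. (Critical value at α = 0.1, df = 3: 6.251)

The 1:1:1:1 ratio has 4 parts, so with N = 545 the expected counts are:
  black rough-coated: 545 × 1/4 = 136.25
  black smooth-coated: 545 × 1/4 = 136.25
  white rough-coated: 545 × 1/4 = 136.25
  white smooth-coated: 545 × 1/4 = 136.25
χ² = Σ (O − E)² / E
  black rough-coated: (134 − 136.25)² / 136.25 = 0.0372
  black smooth-coated: (138 − 136.25)² / 136.25 = 0.0225
  white rough-coated: (136 − 136.25)² / 136.25 = 0.0005
  white smooth-coated: (137 − 136.25)² / 136.25 = 0.0041
χ² = 0.0372 + 0.0225 + 0.0005 + 0.0041 = 0.0643 ≈ 0.064
Degrees of freedom = 4 − 1 = 3; critical value at α = 0.1 is 6.251.
Since 0.064 < 6.251, we fail to reject the null hypothesis — the data are consistent with the 1:1:1:1 ratio.

0.064; consistent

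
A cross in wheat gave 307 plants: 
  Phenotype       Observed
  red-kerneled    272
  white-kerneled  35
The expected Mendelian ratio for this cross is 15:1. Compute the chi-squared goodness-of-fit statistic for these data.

The 15:1 ratio has 16 parts, so with N = 307 the expected counts are:
  red-kerneled: 307 × 15/16 = 287.8125
  white-kerneled: 307 × 1/16 = 19.1875
χ² = Σ (O − E)² / E
  red-kerneled: (272 − 287.8125)² / 287.8125 = 0.8687
  white-kerneled: (35 − 19.1875)² / 19.1875 = 13.0311
χ² = 0.8687 + 13.0311 = 13.8998 ≈ 13.900

13.900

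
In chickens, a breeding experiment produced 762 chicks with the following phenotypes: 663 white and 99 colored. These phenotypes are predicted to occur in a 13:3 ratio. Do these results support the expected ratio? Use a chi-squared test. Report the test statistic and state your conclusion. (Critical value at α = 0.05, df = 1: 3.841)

16.583; not consistent

Expected counts for N = 762 under a 13:3 ratio (total parts = 16):
  white: 762 × 13/16 = 619.125
  colored: 762 × 3/16 = 142.875
χ² = Σ (O − E)² / E
  white: (663 − 619.125)² / 619.125 = 3.1093
  colored: (99 − 142.875)² / 142.875 = 13.4734
χ² = 3.1093 + 13.4734 = 16.5827 ≈ 16.583
Degrees of freedom = 2 − 1 = 1; critical value at α = 0.05 is 3.841.
Since 16.583 > 3.841, we reject the null hypothesis — the data do not fit the 13:3 ratio.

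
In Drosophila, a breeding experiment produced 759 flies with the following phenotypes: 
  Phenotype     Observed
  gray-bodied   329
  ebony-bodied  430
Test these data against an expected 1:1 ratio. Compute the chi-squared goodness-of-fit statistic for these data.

13.440

Expected counts for N = 759 under a 1:1 ratio (total parts = 2):
  gray-bodied: 759 × 1/2 = 379.5
  ebony-bodied: 759 × 1/2 = 379.5
χ² = Σ (O − E)² / E
  gray-bodied: (329 − 379.5)² / 379.5 = 6.7200
  ebony-bodied: (430 − 379.5)² / 379.5 = 6.7200
χ² = 6.7200 + 6.7200 = 13.440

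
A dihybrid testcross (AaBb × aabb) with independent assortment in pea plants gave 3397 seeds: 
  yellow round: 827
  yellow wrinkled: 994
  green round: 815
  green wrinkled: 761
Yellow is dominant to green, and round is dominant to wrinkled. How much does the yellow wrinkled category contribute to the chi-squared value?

24.672

A dihybrid testcross with independent assortment gives a 1:1:1:1 ratio.
Expected counts for N = 3397 under a 1:1:1:1 ratio (total parts = 4):
  yellow round: 3397 × 1/4 = 849.25
  yellow wrinkled: 3397 × 1/4 = 849.25
  green round: 3397 × 1/4 = 849.25
  green wrinkled: 3397 × 1/4 = 849.25
Contribution of yellow wrinkled: (994 − 849.25)² / 849.25 = 24.6718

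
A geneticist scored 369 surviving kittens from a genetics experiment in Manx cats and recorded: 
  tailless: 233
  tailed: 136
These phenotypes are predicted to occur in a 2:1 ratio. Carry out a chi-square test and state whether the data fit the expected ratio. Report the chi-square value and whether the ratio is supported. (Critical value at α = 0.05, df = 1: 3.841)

Total ratio parts = 3. Expected numbers out of 369:
  tailless: 369 × 2/3 = 246
  tailed: 369 × 1/3 = 123
χ² = Σ (O − E)² / E
  tailless: (233 − 246)² / 246 = 0.6870
  tailed: (136 − 123)² / 123 = 1.3740
χ² = 0.6870 + 1.3740 = 2.061
Degrees of freedom = 2 − 1 = 1; critical value at α = 0.05 is 3.841.
Since 2.061 < 3.841, we fail to reject the null hypothesis — the data are consistent with the 2:1 ratio.

2.061; consistent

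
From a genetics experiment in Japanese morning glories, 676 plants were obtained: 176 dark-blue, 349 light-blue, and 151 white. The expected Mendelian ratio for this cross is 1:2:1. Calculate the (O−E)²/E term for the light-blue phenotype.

Expected counts for N = 676 under a 1:2:1 ratio (total parts = 4):
  dark-blue: 676 × 1/4 = 169
  light-blue: 676 × 2/4 = 338
  white: 676 × 1/4 = 169
Contribution of light-blue: (349 − 338)² / 338 = 0.3580

0.358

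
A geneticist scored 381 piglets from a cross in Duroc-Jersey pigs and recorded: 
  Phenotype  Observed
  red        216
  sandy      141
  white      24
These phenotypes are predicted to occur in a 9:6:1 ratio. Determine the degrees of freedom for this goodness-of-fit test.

2

A goodness-of-fit test with 3 phenotype classes has df = 3 − 1 = 2.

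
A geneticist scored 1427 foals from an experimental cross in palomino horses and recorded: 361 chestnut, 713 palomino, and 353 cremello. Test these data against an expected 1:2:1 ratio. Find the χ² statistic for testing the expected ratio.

Expected counts for N = 1427 under a 1:2:1 ratio (total parts = 4):
  chestnut: 1427 × 1/4 = 356.75
  palomino: 1427 × 2/4 = 713.5
  cremello: 1427 × 1/4 = 356.75
χ² = Σ (O − E)² / E
  chestnut: (361 − 356.75)² / 356.75 = 0.0506
  palomino: (713 − 713.5)² / 713.5 = 0.0004
  cremello: (353 − 356.75)² / 356.75 = 0.0394
χ² = 0.0506 + 0.0004 + 0.0394 = 0.0904 ≈ 0.090

0.090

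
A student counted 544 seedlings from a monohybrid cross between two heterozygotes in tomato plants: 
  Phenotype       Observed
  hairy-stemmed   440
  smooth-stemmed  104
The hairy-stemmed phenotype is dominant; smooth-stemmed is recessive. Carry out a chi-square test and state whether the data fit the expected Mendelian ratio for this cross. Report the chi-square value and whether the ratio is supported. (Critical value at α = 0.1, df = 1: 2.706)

10.039; not consistent

For a monohybrid cross between heterozygotes with complete dominance, the expected phenotypic ratio is 3:1.
Under the 3:1 hypothesis (Σ ratio = 4, N = 544):
  hairy-stemmed: 544 × 3/4 = 408
  smooth-stemmed: 544 × 1/4 = 136
χ² = Σ (O − E)² / E
  hairy-stemmed: (440 − 408)² / 408 = 2.5098
  smooth-stemmed: (104 − 136)² / 136 = 7.5294
χ² = 2.5098 + 7.5294 = 10.0392 ≈ 10.039
Degrees of freedom = 2 − 1 = 1; critical value at α = 0.1 is 2.706.
Since 10.039 > 2.706, we reject the null hypothesis — the data do not fit the 3:1 ratio.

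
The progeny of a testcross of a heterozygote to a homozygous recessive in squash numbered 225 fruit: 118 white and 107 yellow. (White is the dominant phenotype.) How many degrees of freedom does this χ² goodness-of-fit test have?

A testcross of a heterozygote (Aa × aa) gives a 1:1 phenotypic ratio.
A goodness-of-fit test with 2 phenotype classes has df = 2 − 1 = 1.

1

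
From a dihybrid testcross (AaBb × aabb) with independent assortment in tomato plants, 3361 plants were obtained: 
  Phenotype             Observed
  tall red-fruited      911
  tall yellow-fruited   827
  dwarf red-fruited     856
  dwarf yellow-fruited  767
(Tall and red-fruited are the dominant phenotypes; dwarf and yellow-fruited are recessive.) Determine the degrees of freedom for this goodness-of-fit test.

A dihybrid testcross with independent assortment gives a 1:1:1:1 ratio.
A goodness-of-fit test with 4 phenotype classes has df = 4 − 1 = 3.

3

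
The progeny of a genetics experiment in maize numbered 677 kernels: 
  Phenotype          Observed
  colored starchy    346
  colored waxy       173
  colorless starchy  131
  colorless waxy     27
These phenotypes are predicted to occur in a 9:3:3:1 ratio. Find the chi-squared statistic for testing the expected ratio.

Total ratio parts = 16. Expected numbers out of 677:
  colored starchy: 677 × 9/16 = 380.8125
  colored waxy: 677 × 3/16 = 126.9375
  colorless starchy: 677 × 3/16 = 126.9375
  colorless waxy: 677 × 1/16 = 42.3125
χ² = Σ (O − E)² / E
  colored starchy: (346 − 380.8125)² / 380.8125 = 3.1824
  colored waxy: (173 − 126.9375)² / 126.9375 = 16.7149
  colorless starchy: (131 − 126.9375)² / 126.9375 = 0.1300
  colorless waxy: (27 − 42.3125)² / 42.3125 = 5.5415
χ² = 3.1824 + 16.7149 + 0.1300 + 5.5415 = 25.5688 ≈ 25.569

25.569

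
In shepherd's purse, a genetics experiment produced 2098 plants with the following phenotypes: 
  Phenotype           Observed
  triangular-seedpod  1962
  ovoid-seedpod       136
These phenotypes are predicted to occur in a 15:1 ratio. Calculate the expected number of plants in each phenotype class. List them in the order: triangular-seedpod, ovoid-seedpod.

Expected counts for N = 2098 under a 15:1 ratio (total parts = 16):
  triangular-seedpod: 2098 × 15/16 = 1966.875
  ovoid-seedpod: 2098 × 1/16 = 131.125

1966.875, 131.125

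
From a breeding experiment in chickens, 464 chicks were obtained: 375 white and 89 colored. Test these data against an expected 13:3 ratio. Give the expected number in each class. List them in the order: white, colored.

377, 87

The 13:3 ratio has 16 parts, so with N = 464 the expected counts are:
  white: 464 × 13/16 = 377
  colored: 464 × 3/16 = 87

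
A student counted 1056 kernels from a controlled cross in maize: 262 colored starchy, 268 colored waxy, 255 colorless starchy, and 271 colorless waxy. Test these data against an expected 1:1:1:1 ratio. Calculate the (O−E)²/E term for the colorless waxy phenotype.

0.186

Expected counts for N = 1056 under a 1:1:1:1 ratio (total parts = 4):
  colored starchy: 1056 × 1/4 = 264
  colored waxy: 1056 × 1/4 = 264
  colorless starchy: 1056 × 1/4 = 264
  colorless waxy: 1056 × 1/4 = 264
Contribution of colorless waxy: (271 − 264)² / 264 = 0.1856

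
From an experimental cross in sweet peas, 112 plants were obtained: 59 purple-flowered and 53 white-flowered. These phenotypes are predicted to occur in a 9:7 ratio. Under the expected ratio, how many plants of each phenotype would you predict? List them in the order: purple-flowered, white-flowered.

The 9:7 ratio has 16 parts, so with N = 112 the expected counts are:
  purple-flowered: 112 × 9/16 = 63
  white-flowered: 112 × 7/16 = 49

63, 49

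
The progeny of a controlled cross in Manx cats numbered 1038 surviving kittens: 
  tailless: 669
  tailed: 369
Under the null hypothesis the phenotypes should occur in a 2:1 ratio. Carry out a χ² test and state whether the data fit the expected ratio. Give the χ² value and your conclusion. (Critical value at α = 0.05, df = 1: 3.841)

The 2:1 ratio has 3 parts, so with N = 1038 the expected counts are:
  tailless: 1038 × 2/3 = 692
  tailed: 1038 × 1/3 = 346
χ² = Σ (O − E)² / E
  tailless: (669 − 692)² / 692 = 0.7645
  tailed: (369 − 346)² / 346 = 1.5289
χ² = 0.7645 + 1.5289 = 2.2934 ≈ 2.293
Degrees of freedom = 2 − 1 = 1; critical value at α = 0.05 is 3.841.
Since 2.293 < 3.841, we fail to reject the null hypothesis — the data are consistent with the 2:1 ratio.

2.293; consistent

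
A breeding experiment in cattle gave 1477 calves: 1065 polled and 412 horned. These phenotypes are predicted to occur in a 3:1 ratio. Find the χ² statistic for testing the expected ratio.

Under the 3:1 hypothesis (Σ ratio = 4, N = 1477):
  polled: 1477 × 3/4 = 1107.75
  horned: 1477 × 1/4 = 369.25
χ² = Σ (O − E)² / E
  polled: (1065 − 1107.75)² / 1107.75 = 1.6498
  horned: (412 − 369.25)² / 369.25 = 4.9494
χ² = 1.6498 + 4.9494 = 6.5992 ≈ 6.599

6.599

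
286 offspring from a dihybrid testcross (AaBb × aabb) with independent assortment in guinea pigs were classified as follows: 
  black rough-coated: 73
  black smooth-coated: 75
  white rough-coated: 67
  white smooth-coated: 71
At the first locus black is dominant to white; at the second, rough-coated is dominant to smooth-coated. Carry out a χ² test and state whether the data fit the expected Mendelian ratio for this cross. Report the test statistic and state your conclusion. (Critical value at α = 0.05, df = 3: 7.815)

A dihybrid testcross with independent assortment gives a 1:1:1:1 ratio.
Expected counts for N = 286 under a 1:1:1:1 ratio (total parts = 4):
  black rough-coated: 286 × 1/4 = 71.5
  black smooth-coated: 286 × 1/4 = 71.5
  white rough-coated: 286 × 1/4 = 71.5
  white smooth-coated: 286 × 1/4 = 71.5
χ² = Σ (O − E)² / E
  black rough-coated: (73 − 71.5)² / 71.5 = 0.0315
  black smooth-coated: (75 − 71.5)² / 71.5 = 0.1713
  white rough-coated: (67 − 71.5)² / 71.5 = 0.2832
  white smooth-coated: (71 − 71.5)² / 71.5 = 0.0035
χ² = 0.0315 + 0.1713 + 0.2832 + 0.0035 = 0.4895 ≈ 0.490
Degrees of freedom = 4 − 1 = 3; critical value at α = 0.05 is 7.815.
Since 0.490 < 7.815, we fail to reject the null hypothesis — the data are consistent with the 1:1:1:1 ratio.

0.490; consistent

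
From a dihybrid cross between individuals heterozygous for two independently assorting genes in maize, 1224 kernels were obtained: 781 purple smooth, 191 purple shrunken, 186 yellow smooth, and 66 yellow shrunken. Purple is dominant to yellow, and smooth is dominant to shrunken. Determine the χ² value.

A dihybrid F₂ with independent assortment and complete dominance at both loci gives a 9:3:3:1 phenotypic ratio.
Total ratio parts = 16. Expected numbers out of 1224:
  purple smooth: 1224 × 9/16 = 688.5
  purple shrunken: 1224 × 3/16 = 229.5
  yellow smooth: 1224 × 3/16 = 229.5
  yellow shrunken: 1224 × 1/16 = 76.5
χ² = Σ (O − E)² / E
  purple smooth: (781 − 688.5)² / 688.5 = 12.4274
  purple shrunken: (191 − 229.5)² / 229.5 = 6.4586
  yellow smooth: (186 − 229.5)² / 229.5 = 8.2451
  yellow shrunken: (66 − 76.5)² / 76.5 = 1.4412
χ² = 12.4274 + 6.4586 + 8.2451 + 1.4412 = 28.5723 ≈ 28.572

28.572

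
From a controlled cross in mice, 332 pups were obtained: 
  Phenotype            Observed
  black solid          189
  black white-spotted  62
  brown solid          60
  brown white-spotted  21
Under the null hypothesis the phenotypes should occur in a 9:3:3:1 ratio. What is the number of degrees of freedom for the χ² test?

3

A goodness-of-fit test with 4 phenotype classes has df = 4 − 1 = 3.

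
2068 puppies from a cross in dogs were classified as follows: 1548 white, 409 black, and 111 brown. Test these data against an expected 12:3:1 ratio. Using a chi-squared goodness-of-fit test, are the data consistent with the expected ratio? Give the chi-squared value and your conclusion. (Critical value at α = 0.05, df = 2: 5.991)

3.747; consistent

Total ratio parts = 16. Expected numbers out of 2068:
  white: 2068 × 12/16 = 1551
  black: 2068 × 3/16 = 387.75
  brown: 2068 × 1/16 = 129.25
χ² = Σ (O − E)² / E
  white: (1548 − 1551)² / 1551 = 0.0058
  black: (409 − 387.75)² / 387.75 = 1.1646
  brown: (111 − 129.25)² / 129.25 = 2.5769
χ² = 0.0058 + 1.1646 + 2.5769 = 3.7473 ≈ 3.747
Degrees of freedom = 3 − 1 = 2; critical value at α = 0.05 is 5.991.
Since 3.747 < 5.991, we fail to reject the null hypothesis — the data are consistent with the 12:3:1 ratio.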